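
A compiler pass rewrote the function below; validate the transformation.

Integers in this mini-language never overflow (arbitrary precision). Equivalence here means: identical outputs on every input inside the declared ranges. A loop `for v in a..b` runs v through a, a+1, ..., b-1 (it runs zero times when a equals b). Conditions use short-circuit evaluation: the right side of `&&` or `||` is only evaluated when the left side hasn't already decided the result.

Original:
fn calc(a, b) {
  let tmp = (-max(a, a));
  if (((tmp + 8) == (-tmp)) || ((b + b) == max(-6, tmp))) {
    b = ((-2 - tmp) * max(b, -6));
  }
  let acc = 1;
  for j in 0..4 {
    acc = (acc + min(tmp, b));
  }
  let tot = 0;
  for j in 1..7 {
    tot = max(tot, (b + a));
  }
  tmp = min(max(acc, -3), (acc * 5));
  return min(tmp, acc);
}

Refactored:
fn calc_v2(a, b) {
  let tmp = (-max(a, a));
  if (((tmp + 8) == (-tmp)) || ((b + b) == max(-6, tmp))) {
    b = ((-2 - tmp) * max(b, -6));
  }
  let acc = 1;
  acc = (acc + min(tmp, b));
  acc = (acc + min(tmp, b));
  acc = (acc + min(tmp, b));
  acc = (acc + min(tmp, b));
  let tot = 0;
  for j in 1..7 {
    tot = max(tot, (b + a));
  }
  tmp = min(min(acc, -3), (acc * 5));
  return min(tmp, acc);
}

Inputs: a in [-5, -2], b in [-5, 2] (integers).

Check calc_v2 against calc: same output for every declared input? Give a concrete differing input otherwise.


Try a=-5, b=0.
calc: tmp = 5; (((tmp + 8) == (-tmp)) || ((b + b) == max(-6, tmp))) -> false; acc = 1; [j=0]; acc = 1; [j=1]; acc = 1; [j=2]; acc = 1; [j=3]; acc = 1; tot = 0; [j=1]; tot = 0; [j=2]; tot = 0; [j=3]; tot = 0; [j=4]; tot = 0; [j=5]; tot = 0; [j=6]; tot = 0; tmp = 1; return 1
calc_v2: tmp = 5; (((tmp + 8) == (-tmp)) || ((b + b) == max(-6, tmp))) -> false; acc = 1; acc = 1; acc = 1; acc = 1; acc = 1; tot = 0; [j=1]; tot = 0; [j=2]; tot = 0; [j=3]; tot = 0; [j=4]; tot = 0; [j=5]; tot = 0; [j=6]; tot = 0; tmp = -3; return -3
1 vs -3 — the two versions disagree here.
verdict: not equivalent; witness: a=-5, b=0


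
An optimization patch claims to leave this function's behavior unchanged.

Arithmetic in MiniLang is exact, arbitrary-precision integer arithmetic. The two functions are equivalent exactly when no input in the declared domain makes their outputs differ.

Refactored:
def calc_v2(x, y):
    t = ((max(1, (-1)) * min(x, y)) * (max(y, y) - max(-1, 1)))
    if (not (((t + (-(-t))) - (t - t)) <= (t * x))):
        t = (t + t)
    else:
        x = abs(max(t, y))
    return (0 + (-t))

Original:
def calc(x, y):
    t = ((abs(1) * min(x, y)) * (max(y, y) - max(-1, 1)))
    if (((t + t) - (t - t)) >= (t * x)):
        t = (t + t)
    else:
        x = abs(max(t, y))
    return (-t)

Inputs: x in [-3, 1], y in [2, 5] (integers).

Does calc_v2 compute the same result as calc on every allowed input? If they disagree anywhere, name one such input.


Whatever the rewrite altered, no input in the stated domain can expose a difference.
Tracing x=0, y=4: calc: t=0, then (((t + t) - (t - t)) >= (t * x)) is true, then t=0, then returns 0 | calc_v2: t=0, then (not (((t + (-(-t))) - (t - t)) <= (t * x))) is false, then x=4, then returns 0 — matching result 0.
An exhaustive pass over the 20 declared inputs shows identical outputs.
verdict: equivalent


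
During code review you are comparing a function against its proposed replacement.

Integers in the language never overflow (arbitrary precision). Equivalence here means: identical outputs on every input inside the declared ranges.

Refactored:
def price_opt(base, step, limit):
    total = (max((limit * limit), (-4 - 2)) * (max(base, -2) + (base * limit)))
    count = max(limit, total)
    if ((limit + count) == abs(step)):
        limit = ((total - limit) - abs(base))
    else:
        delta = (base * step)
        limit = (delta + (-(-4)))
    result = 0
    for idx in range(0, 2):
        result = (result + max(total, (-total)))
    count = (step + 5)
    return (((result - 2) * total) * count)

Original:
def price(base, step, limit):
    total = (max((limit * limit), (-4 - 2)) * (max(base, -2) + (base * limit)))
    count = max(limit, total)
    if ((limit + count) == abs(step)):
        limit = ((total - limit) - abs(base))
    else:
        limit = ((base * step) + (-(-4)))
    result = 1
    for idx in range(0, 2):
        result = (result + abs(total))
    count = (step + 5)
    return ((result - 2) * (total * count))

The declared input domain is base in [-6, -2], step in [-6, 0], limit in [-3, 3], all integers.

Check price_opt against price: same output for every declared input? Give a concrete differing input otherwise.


base=-6, step=-6, limit=-3 yields -41328 from price but -41184 from price_opt.
verdict: not equivalent; witness: base=-6, step=-6, limit=-3


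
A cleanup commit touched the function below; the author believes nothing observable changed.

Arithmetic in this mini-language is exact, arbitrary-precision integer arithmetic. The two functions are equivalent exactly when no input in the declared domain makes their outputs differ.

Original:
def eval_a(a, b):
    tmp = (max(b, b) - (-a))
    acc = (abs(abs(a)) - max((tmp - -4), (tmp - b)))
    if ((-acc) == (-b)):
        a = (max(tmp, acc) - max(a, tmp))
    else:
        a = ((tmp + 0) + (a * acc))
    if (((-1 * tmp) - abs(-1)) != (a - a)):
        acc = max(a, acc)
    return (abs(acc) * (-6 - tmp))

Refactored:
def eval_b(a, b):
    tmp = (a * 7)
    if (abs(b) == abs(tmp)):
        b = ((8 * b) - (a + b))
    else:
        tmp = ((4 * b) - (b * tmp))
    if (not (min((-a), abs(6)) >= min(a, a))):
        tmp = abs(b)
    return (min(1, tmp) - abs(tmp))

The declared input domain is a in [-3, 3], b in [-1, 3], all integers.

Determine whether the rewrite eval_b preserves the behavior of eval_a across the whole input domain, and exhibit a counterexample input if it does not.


Run the pair on a=-3, b=-1.
eval_a: tmp=-4, then acc=3, then ((-acc) == (-b)) is false, then a=-13, then (((-1 * tmp) - abs(-1)) != (a - a)) is true, then acc=3, then returns -6
eval_b: tmp=-21, then (abs(b) == abs(tmp)) is false, then tmp=-25, then (not (min((-a), abs(6)) >= min(a, a))) is false, then returns -50
-6 and -50 differ, so these are not the same function on this domain.
verdict: not equivalent; witness: a=-3, b=-1


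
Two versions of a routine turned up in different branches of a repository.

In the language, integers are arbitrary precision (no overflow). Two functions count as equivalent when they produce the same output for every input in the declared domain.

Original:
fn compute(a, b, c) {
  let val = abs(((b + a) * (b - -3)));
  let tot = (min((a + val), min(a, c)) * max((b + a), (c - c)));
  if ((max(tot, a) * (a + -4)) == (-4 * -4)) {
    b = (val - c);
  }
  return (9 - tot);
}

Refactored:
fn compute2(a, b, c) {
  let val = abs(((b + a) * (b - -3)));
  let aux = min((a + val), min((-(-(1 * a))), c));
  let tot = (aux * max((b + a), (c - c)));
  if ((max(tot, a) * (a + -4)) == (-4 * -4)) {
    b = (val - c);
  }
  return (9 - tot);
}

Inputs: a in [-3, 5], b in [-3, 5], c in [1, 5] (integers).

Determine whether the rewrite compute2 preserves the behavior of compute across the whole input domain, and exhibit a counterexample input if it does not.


Comparing the listings, the differences include: constant usage differs; and local variable names differ; and statement counts differ; and arithmetic usage differs.
One worked example (a=-2, b=0, c=1) — compute: val becomes 6; next tot becomes 0; next ((max(tot, a) * (a + -4)) == (-4 * -4)) evaluates to false; next final value 9; compute2: val becomes 6; next aux becomes -2; next tot becomes 0; next ((max(tot, a) * (a + -4)) == (-4 * -4)) evaluates to false; next final value 9; agreement on 9.
Across all 405 domain points the two functions coincide.
verdict: equivalent


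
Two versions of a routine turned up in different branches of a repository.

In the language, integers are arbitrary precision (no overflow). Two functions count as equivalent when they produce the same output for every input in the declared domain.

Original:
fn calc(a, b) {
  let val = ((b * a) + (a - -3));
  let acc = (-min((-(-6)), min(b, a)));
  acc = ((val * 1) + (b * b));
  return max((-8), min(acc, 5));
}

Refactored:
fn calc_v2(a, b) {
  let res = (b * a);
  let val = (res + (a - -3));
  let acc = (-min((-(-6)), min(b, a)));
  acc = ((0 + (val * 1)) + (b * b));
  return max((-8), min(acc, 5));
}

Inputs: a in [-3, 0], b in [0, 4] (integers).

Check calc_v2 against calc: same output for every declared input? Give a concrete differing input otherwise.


This is a faithful refactor — arithmetic usage differs; also constant usage differs; also statement counts differ; also local variable names differ, but the computed results match everywhere.
Tracing a=-2, b=0: calc: val becomes 1; next acc becomes 2; next acc becomes 1; next final value 1 | calc_v2: res becomes 0; next val becomes 1; next acc becomes 2; next acc becomes 1; next final value 1 — matching result 1.
Sweeping the whole domain (20 inputs) finds no disagreement.
verdict: equivalent


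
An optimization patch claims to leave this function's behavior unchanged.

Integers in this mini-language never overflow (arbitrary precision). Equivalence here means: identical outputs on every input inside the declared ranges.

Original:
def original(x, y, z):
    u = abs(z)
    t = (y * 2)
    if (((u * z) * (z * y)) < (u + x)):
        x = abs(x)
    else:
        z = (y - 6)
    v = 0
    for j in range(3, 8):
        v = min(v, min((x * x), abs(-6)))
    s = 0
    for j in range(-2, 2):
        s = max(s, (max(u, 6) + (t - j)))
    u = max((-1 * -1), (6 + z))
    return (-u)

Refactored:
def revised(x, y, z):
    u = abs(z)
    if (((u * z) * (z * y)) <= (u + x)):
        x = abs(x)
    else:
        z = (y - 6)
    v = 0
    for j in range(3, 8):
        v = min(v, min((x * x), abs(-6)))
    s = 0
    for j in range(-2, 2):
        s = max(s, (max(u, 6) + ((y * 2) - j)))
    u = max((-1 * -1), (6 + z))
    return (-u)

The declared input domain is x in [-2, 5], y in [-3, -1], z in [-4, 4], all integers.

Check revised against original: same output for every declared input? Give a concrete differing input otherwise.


Evaluate both at x=-2, y=-1, z=-1.
original: u = 1; t = -2; (((u * z) * (z * y)) < (u + x)) -> false; z = -7; v = 0; [j=3]; v = 0; [j=4]; v = 0; [j=5]; v = 0; [j=6]; v = 0; [j=7]; v = 0; s = 0; [j=-2]; s = 6; [j=-1]; s = 6; [j=0]; s = 6; [j=1]; s = 6; u = 1; return -1
revised: u = 1; (((u * z) * (z * y)) <= (u + x)) -> true; x = 2; v = 0; [j=3]; v = 0; [j=4]; v = 0; [j=5]; v = 0; [j=6]; v = 0; [j=7]; v = 0; s = 0; [j=-2]; s = 6; [j=-1]; s = 6; [j=0]; s = 6; [j=1]; s = 6; u = 5; return -5
-1 != -5, so the rewrite changes behavior.
verdict: not equivalent; witness: x=-2, y=-1, z=-1


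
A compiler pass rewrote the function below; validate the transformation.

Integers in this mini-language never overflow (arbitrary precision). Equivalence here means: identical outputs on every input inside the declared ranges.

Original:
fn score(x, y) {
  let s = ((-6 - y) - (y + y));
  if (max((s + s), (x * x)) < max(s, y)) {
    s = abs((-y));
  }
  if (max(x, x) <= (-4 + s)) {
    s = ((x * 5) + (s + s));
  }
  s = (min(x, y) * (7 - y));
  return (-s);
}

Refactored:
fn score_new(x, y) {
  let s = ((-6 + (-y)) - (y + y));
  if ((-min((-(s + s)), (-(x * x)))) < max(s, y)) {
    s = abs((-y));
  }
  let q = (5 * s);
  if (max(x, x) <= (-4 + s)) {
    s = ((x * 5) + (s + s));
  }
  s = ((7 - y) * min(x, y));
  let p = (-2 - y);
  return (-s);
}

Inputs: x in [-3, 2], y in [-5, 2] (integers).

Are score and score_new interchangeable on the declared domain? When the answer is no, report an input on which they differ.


The two versions differ — the changes include statement counts differ; also min/max/abs usage differs; also constant usage differs; also arithmetic usage differs; also local variable names differ.
Spot check at x=-3, y=-2 — score: s=0, then (max((s + s), (x * x)) < max(s, y)) is false, then (max(x, x) <= (-4 + s)) is false, then s=-27, then returns 27. score_new: s=0, then ((-min((-(s + s)), (-(x * x)))) < max(s, y)) is false, then q=0, then (max(x, x) <= (-4 + s)) is false, then s=-27, then p=0, then returns 27. Both give 27.
Every one of the 48 inputs gives matching results.
verdict: equivalent


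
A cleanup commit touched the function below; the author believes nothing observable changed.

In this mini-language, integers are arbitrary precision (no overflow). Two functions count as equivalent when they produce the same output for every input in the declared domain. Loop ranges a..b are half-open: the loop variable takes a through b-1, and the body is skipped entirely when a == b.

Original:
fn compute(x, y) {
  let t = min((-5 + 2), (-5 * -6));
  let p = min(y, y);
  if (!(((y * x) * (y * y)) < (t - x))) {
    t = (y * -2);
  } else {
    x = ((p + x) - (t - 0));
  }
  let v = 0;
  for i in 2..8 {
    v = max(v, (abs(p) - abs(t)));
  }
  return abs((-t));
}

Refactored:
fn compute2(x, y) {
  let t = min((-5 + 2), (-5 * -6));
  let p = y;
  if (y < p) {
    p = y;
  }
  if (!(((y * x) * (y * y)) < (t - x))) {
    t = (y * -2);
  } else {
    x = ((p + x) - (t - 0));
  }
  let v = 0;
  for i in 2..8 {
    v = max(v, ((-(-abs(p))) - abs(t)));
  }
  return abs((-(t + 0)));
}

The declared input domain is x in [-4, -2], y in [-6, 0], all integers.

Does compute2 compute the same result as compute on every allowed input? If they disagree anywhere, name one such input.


This is a faithful refactor — branching structure differs, min/max/abs usage differs, comparison usage differs, arithmetic usage differs, statement counts differ, constant usage differs, but the computed results match everywhere.
One worked example (x=-4, y=-1) — compute: t becomes -3; next p becomes -1; next (!(((y * x) * (y * y)) < (t - x))) evaluates to true; next t becomes 2; next v becomes 0; next at i=2:; next v becomes 0; next at i=3:; next v becomes 0; next at i=4:; next v becomes 0; next at i=5:; next v becomes 0; next at i=6:; next v becomes 0; next at i=7:; next v becomes 0; next final value 2; compute2: t becomes -3; next p becomes -1; next (y < p) evaluates to false; next (!(((y * x) * (y * y)) < (t - x))) evaluates to true; next t becomes 2; next v becomes 0; next at i=2:; next v becomes 0; next at i=3:; next v becomes 0; next at i=4:; next v becomes 0; next at i=5:; next v becomes 0; next at i=6:; next v becomes 0; next at i=7:; next v becomes 0; next final value 2; agreement on 2.
An exhaustive pass over the 21 declared inputs shows identical outputs.
verdict: equivalent


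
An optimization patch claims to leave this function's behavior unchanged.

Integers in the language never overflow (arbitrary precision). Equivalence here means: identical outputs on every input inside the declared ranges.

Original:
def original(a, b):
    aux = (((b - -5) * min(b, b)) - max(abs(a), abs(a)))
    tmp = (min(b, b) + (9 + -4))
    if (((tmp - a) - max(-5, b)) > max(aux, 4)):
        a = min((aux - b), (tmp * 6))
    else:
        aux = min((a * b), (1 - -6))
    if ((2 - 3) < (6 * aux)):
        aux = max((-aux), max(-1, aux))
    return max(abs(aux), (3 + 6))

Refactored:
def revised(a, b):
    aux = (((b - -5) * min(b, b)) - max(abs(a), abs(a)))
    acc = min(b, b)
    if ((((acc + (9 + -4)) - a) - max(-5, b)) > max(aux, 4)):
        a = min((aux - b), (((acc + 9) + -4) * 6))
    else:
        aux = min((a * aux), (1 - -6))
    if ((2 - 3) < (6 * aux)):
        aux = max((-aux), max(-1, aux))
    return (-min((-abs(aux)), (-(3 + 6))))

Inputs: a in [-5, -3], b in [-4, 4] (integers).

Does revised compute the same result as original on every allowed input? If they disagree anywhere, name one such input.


On input a=-5, b=3, original returns 15 while revised returns 95.
verdict: not equivalent; witness: a=-5, b=3


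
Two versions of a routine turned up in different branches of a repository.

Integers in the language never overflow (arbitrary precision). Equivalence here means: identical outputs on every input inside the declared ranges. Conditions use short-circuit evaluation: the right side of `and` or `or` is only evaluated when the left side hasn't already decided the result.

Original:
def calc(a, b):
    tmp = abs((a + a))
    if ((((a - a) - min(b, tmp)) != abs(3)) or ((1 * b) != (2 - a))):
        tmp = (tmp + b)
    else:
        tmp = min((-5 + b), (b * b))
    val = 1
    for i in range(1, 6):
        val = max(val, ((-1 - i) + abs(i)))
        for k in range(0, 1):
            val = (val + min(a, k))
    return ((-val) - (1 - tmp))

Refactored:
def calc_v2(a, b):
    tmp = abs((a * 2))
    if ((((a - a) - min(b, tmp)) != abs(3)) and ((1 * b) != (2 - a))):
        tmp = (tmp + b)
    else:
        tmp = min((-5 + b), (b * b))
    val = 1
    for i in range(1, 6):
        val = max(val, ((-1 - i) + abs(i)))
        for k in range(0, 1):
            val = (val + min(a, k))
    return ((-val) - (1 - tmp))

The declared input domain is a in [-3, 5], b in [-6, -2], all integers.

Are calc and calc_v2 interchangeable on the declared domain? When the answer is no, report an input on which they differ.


These are not equivalent — on a=-3, b=-3 the outputs split (6 vs -5).
calc: tmp becomes 6; next ((((a - a) - min(b, tmp)) != abs(3)) or ((1 * b) != (2 - a))) evaluates to true; next tmp becomes 3; next val becomes 1; next at i=1:; next val becomes 1; next at k=0:; next val becomes -2; next at i=2:; next val becomes -1; next at k=0:; next val becomes -4; next at i=3:; next val becomes -1; next at k=0:; next val becomes -4; next at i=4:; next val becomes -1; next at k=0:; next val becomes -4; next at i=5:; next val becomes -1; next at k=0:; next val becomes -4; next final value 6
calc_v2: tmp becomes 6; next ((((a - a) - min(b, tmp)) != abs(3)) and ((1 * b) != (2 - a))) evaluates to false; next tmp becomes -8; next val becomes 1; next at i=1:; next val becomes 1; next at k=0:; next val becomes -2; next at i=2:; next val becomes -1; next at k=0:; next val becomes -4; next at i=3:; next val becomes -1; next at k=0:; next val becomes -4; next at i=4:; next val becomes -1; next at k=0:; next val becomes -4; next at i=5:; next val becomes -1; next at k=0:; next val becomes -4; next final value -5
verdict: not equivalent; witness: a=-3, b=-3


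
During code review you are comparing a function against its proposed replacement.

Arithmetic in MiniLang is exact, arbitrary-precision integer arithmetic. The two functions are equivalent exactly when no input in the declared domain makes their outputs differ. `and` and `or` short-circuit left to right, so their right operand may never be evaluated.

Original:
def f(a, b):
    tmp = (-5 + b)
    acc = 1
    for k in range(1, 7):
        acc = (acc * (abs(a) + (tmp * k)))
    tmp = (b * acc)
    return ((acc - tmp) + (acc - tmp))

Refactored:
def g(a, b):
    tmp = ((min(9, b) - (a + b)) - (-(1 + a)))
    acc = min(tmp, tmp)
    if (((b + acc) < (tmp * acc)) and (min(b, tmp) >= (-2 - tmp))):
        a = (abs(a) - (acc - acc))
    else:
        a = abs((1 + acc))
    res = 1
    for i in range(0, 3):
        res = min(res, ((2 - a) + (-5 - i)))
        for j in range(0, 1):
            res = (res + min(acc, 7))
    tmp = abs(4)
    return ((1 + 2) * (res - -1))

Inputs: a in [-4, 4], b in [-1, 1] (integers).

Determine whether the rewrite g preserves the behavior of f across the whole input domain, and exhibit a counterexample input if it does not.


These are not equivalent — on a=-4, b=-1 the outputs split (14909440 vs -21).
f: tmp = -6; acc = 1; [k=1]; acc = -2; [k=2]; acc = 16; [k=3]; acc = -224; [k=4]; acc = 4480; [k=5]; acc = -116480; [k=6]; acc = 3727360; tmp = -3727360; return 14909440
g: tmp = 1; acc = 1; (((b + acc) < (tmp * acc)) and (min(b, tmp) >= (-2 - tmp))) -> true; a = 4; res = 1; [i=0]; res = -7; [j=0]; res = -6; [i=1]; res = -8; [j=0]; res = -7; [i=2]; res = -9; [j=0]; res = -8; tmp = 4; return -21
verdict: not equivalent; witness: a=-4, b=-1


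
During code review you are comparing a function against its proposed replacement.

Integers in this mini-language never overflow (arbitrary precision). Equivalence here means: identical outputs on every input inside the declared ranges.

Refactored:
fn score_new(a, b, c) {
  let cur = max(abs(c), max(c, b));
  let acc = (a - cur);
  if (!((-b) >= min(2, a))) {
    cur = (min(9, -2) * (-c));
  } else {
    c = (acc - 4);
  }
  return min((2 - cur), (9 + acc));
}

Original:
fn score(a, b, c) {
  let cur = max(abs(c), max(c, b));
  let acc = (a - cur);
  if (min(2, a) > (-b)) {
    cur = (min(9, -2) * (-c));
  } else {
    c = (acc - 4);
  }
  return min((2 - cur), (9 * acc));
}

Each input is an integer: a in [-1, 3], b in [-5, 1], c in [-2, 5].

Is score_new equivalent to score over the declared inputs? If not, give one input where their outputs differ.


The rewrite breaks on a=-1, b=-5, c=-2, where the results are -27 and 0.
score: cur=2, then acc=-3, then (min(2, a) > (-b)) is false, then c=-7, then returns -27
score_new: cur=2, then acc=-3, then (!((-b) >= min(2, a))) is false, then c=-7, then returns 0
verdict: not equivalent; witness: a=-1, b=-5, c=-2


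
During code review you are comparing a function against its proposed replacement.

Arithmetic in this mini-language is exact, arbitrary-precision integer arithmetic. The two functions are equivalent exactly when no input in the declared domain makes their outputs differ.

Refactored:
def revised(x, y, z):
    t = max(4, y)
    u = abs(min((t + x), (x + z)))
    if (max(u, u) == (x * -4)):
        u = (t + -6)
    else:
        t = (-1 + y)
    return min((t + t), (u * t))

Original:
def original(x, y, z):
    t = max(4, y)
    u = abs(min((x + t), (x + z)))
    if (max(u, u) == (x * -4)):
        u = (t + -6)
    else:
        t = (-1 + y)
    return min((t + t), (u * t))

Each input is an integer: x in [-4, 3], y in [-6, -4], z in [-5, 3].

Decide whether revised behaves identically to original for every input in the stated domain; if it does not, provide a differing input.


Side by side, the visible changes include: same computation, different form.
Spot check at x=-4, y=-5, z=3 — original: t becomes 4; next u becomes 1; next (max(u, u) == (x * -4)) evaluates to false; next t becomes -6; next final value -12. revised: t becomes 4; next u becomes 1; next (max(u, u) == (x * -4)) evaluates to false; next t becomes -6; next final value -12. Both give -12.
An exhaustive pass over the 216 declared inputs shows identical outputs.
verdict: equivalent


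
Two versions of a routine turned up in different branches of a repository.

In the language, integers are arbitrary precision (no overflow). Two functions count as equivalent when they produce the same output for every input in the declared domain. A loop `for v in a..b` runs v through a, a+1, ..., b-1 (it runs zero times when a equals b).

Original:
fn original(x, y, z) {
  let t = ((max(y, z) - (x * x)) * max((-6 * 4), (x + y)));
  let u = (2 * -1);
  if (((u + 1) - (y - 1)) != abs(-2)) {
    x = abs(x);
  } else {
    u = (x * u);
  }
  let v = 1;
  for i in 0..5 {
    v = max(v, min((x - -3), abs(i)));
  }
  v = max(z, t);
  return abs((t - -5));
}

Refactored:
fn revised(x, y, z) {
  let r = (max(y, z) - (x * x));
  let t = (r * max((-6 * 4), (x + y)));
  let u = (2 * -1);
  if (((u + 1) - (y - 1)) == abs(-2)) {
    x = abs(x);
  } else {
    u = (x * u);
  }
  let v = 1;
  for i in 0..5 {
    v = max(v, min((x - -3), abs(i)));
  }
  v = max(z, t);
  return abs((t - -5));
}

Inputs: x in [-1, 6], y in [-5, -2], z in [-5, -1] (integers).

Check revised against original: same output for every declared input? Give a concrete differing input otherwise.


The edit looks behavioral (`(((u + 1) - (y - 1)) != abs(-2))` became `(((u + 1) - (y - 1)) == abs(-2))`), but over these ranges it never changes the outcome.
Spot check at x=4, y=-3, z=-2 — original: t becomes -18; next u becomes -2; next (((u + 1) - (y - 1)) != abs(-2)) evaluates to true; next x becomes 4; next v becomes 1; next at i=0:; next v becomes 1; next at i=1:; next v becomes 1; next at i=2:; next v becomes 2; next at i=3:; next v becomes 3; next at i=4:; next v becomes 4; next v becomes -2; next final value 13. revised: r becomes -18; next t becomes -18; next u becomes -2; next (((u + 1) - (y - 1)) == abs(-2)) evaluates to false; next u becomes -8; next v becomes 1; next at i=0:; next v becomes 1; next at i=1:; next v becomes 1; next at i=2:; next v becomes 2; next at i=3:; next v becomes 3; next at i=4:; next v becomes 4; next v becomes -2; next final value 13. Both give 13.
Checked all 160 inputs in the declared domain: the outputs agree on every one.
verdict: equivalent


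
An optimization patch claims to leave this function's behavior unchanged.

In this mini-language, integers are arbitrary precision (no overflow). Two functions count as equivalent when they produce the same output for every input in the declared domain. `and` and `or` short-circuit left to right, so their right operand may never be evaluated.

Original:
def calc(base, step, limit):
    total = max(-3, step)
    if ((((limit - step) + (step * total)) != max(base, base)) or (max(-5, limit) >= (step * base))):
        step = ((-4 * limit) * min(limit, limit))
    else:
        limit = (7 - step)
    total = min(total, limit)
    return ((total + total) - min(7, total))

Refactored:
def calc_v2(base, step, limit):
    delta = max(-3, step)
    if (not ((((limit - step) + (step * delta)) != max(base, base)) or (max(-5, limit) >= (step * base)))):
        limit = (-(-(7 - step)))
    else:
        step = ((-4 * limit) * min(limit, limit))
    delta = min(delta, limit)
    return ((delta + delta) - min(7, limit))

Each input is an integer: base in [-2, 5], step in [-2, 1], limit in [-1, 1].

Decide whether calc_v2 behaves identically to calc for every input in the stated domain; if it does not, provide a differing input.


Not equivalent: base=-2, step=-2, limit=-1 separates them (-2 vs -3).
calc: total := -2 | ((((limit - step) + (step * total)) != max(base, base)) or (max(-5, limit) >= (step * base))): true | step := -4 | total := -2 | result -2
calc_v2: delta := -2 | (not ((((limit - step) + (step * delta)) != max(base, base)) or (max(-5, limit) >= (step * base)))): false | step := -4 | delta := -2 | result -3
verdict: not equivalent; witness: base=-2, step=-2, limit=-1


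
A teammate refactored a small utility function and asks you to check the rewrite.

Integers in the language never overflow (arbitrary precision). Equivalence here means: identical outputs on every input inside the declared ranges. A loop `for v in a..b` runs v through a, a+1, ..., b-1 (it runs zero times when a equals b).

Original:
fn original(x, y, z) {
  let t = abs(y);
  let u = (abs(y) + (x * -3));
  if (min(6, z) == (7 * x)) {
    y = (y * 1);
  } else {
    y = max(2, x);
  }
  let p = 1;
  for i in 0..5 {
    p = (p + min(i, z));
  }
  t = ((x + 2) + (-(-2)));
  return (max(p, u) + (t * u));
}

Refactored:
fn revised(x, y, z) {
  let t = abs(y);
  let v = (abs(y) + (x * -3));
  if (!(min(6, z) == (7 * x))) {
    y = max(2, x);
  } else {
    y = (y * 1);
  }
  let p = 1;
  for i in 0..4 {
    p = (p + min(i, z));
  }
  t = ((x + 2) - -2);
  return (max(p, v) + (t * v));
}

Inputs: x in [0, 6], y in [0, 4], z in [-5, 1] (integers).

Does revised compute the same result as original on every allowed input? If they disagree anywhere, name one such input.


The rewrite breaks on x=0, y=0, z=1, where the results are 5 and 4.
original: t = 0; u = 0; (min(6, z) == (7 * x)) -> false; y = 2; p = 1; [i=0]; p = 1; [i=1]; p = 2; [i=2]; p = 3; [i=3]; p = 4; [i=4]; p = 5; t = 4; return 5
revised: t = 0; v = 0; (!(min(6, z) == (7 * x))) -> true; y = 2; p = 1; [i=0]; p = 1; [i=1]; p = 2; [i=2]; p = 3; [i=3]; p = 4; t = 4; return 4
verdict: not equivalent; witness: x=0, y=0, z=1


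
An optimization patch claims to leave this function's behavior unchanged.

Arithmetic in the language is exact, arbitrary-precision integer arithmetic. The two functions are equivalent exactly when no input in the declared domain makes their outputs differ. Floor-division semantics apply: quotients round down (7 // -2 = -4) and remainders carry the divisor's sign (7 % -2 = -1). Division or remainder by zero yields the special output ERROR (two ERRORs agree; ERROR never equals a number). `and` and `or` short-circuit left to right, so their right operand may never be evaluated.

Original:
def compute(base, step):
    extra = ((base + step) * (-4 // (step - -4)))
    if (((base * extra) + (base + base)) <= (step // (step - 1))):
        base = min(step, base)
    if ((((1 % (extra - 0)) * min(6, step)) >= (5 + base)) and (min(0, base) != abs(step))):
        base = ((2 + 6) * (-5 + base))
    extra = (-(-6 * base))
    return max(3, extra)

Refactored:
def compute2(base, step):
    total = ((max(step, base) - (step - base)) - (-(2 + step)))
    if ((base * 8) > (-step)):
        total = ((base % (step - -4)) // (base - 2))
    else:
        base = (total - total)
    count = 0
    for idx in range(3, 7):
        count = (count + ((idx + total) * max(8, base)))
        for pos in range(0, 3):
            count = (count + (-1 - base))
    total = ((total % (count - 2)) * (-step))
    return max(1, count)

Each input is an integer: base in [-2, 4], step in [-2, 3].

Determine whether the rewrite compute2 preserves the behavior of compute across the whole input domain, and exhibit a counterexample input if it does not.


Evaluate both at base=-2, step=-2.
compute: extra becomes 8; next (((base * extra) + (base + base)) <= (step // (step - 1))) evaluates to true; next base becomes -2; next ((((1 % (extra - 0)) * min(6, step)) >= (5 + base)) and (min(0, base) != abs(step))) evaluates to false; next extra becomes -12; next final value 3
compute2: total becomes -2; next ((base * 8) > (-step)) evaluates to false; next base becomes 0; next count becomes 0; next at idx=3:; next count becomes 8; next at pos=0:; next count becomes 7; next at pos=1:; next count becomes 6; next at pos=2:; next count becomes 5; next at idx=4:; next count becomes 21; next at pos=0:; next count becomes 20; next at pos=1:; next count becomes 19; next at pos=2:; next count becomes 18; next at idx=5:; next count becomes 42; next at pos=0:; next count becomes 41; next at pos=1:; next count becomes 40; next at pos=2:; next count becomes 39; next at idx=6:; next count becomes 71; next at pos=0:; next count becomes 70; next at pos=1:; next count becomes 69; next at pos=2:; next count becomes 68; next total becomes 128; next final value 68
3 and 68 differ, so these are not the same function on this domain.
verdict: not equivalent; witness: base=-2, step=-2


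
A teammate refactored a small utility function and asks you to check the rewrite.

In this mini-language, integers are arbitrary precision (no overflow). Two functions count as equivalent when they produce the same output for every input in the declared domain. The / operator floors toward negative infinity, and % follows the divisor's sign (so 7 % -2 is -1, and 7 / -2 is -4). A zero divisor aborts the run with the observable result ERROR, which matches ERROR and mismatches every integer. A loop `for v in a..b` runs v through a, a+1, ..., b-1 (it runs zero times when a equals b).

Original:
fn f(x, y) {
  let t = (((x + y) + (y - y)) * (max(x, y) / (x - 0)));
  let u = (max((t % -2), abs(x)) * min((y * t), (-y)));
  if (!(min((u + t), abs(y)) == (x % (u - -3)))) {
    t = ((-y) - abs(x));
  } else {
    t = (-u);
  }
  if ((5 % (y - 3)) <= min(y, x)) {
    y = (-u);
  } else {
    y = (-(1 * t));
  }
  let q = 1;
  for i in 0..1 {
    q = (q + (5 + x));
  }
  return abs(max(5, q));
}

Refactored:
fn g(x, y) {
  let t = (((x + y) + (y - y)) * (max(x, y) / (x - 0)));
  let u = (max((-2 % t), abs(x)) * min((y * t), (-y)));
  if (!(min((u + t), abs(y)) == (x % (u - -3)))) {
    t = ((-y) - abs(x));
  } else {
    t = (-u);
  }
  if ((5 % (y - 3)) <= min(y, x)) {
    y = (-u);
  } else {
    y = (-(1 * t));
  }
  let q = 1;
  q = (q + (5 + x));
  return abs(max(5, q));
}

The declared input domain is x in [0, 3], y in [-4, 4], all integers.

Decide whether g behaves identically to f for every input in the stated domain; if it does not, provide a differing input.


On input x=1, y=-1, f returns 7 while g returns ERROR.
verdict: not equivalent; witness: x=1, y=-1


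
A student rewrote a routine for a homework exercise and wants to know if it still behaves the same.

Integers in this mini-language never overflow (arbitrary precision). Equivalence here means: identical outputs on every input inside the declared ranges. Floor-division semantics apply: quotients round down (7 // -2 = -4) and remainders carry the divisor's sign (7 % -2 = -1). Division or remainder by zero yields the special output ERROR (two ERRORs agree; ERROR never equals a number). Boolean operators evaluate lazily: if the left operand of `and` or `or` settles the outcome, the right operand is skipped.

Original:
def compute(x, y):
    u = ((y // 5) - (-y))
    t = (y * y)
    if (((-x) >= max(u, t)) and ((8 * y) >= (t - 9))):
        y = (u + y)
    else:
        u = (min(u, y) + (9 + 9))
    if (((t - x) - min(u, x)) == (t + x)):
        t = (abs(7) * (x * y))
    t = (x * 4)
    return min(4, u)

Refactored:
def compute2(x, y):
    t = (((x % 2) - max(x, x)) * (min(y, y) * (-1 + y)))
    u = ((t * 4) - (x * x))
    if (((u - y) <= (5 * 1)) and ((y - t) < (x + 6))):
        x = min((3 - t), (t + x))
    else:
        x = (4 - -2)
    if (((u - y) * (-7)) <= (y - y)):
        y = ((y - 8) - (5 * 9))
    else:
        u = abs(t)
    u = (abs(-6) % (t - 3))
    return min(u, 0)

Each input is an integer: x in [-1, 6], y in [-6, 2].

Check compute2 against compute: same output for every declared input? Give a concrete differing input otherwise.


Input x=-1, y=-6: 4 from compute versus 0 from compute2.
verdict: not equivalent; witness: x=-1, y=-6


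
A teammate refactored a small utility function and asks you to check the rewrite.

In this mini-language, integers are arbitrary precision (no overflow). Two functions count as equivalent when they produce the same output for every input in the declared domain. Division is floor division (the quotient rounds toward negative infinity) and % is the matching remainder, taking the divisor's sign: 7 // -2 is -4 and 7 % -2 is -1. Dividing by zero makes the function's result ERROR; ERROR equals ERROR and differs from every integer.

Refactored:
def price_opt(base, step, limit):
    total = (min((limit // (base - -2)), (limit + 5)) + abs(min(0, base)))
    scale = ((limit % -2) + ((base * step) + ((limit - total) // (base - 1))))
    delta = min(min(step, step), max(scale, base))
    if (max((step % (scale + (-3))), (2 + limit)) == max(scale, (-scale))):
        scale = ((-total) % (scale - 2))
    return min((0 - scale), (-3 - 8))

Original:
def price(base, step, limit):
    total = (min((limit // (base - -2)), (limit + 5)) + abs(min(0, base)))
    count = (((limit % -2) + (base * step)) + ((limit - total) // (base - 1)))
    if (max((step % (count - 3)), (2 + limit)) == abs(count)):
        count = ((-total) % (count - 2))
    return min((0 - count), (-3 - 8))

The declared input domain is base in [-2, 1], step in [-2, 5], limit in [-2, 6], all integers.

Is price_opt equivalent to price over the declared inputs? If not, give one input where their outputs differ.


This is a faithful refactor — arithmetic usage differs, min/max/abs usage differs, statement counts differ, local variable names differ, but the computed results match everywhere.
Tracing base=1, step=0, limit=2: price: total = 0; division by zero -> ERROR | price_opt: total = 0; division by zero -> ERROR — matching result ERROR.
Across all 288 domain points the two functions coincide.
verdict: equivalent


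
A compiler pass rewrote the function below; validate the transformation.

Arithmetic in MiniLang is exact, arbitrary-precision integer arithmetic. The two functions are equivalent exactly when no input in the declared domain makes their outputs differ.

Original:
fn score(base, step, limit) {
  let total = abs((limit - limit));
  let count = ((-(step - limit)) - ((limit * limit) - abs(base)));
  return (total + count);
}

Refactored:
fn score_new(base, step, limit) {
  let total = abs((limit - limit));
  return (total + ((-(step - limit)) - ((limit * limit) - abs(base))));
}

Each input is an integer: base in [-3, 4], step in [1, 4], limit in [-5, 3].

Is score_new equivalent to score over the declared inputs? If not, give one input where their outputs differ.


Changes here: statement counts differ, plus local variable names differ; the full 288-point sweep finds no disagreement.
verdict: equivalent


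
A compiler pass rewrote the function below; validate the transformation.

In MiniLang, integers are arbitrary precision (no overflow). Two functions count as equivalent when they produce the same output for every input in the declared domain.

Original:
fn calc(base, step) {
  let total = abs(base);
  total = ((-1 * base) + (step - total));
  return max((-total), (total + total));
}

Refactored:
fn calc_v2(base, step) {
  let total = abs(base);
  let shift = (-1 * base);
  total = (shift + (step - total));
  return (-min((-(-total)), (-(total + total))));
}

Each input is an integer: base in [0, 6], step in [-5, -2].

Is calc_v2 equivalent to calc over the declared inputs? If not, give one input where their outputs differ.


Reading the diff, among the changes: local variable names differ, and min/max/abs usage differs, and statement counts differ.
One worked example (base=0, step=-2) — calc: total=0, then total=-2, then returns 2; calc_v2: total=0, then shift=0, then total=-2, then returns 2; agreement on 2.
An exhaustive pass over the 28 declared inputs shows identical outputs.
verdict: equivalent


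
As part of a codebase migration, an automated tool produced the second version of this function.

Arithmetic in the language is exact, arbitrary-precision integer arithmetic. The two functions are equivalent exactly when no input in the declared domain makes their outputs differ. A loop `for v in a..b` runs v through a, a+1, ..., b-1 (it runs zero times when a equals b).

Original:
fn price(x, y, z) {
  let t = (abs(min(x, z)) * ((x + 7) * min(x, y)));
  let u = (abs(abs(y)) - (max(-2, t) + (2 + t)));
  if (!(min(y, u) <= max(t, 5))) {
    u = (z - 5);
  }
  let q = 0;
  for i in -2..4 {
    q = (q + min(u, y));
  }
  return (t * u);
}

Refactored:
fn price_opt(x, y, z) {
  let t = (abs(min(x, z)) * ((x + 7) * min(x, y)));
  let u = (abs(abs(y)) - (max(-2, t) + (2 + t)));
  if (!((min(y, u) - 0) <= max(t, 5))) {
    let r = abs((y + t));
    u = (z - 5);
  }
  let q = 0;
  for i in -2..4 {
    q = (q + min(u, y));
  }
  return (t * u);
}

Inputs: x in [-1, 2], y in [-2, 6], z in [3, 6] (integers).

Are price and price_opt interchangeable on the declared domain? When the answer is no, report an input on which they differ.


Behavior is preserved: although min/max/abs usage differs, and constant usage differs, and local variable names differ, and arithmetic usage differs, and statement counts differ, the outputs never diverge.
As a probe, take x=1, y=0, z=5: price runs t = 0; u = -2; (!(min(y, u) <= max(t, 5))) -> false; q = 0; [i=-2]; q = -2; [i=-1]; q = -4; [i=0]; q = -6; [i=1]; q = -8; [i=2]; q = -10; [i=3]; q = -12; return 0; price_opt runs t = 0; u = -2; (!((min(y, u) - 0) <= max(t, 5))) -> false; q = 0; [i=-2]; q = -2; [i=-1]; q = -4; [i=0]; q = -6; [i=1]; q = -8; [i=2]; q = -10; [i=3]; q = -12; return 0; both end at 0.
Checked all 144 inputs in the declared domain: the outputs agree on every one.
verdict: equivalent


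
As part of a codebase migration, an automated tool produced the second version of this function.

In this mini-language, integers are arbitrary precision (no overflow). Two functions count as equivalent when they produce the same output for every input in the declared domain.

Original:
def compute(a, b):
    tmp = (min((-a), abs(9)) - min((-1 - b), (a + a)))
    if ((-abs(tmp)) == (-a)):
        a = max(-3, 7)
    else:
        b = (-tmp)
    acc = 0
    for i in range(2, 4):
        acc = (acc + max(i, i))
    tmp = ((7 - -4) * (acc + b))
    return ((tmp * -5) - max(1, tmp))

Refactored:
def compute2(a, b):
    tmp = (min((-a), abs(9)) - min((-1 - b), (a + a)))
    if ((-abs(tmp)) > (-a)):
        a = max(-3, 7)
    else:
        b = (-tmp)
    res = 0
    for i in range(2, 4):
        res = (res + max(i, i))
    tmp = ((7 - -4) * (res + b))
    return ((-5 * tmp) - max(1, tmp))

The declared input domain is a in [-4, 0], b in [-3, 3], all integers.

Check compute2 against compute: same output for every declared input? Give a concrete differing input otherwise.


There is a counterexample at a=0, b=-3: -132 on one side, -330 on the other.
compute: tmp := 0 | ((-abs(tmp)) == (-a)): true | a := 7 | acc := 0 | iter i=2: | acc := 2 | iter i=3: | acc := 5 | tmp := 22 | result -132
compute2: tmp := 0 | ((-abs(tmp)) > (-a)): false | b := 0 | res := 0 | iter i=2: | res := 2 | iter i=3: | res := 5 | tmp := 55 | result -330
verdict: not equivalent; witness: a=0, b=-3
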